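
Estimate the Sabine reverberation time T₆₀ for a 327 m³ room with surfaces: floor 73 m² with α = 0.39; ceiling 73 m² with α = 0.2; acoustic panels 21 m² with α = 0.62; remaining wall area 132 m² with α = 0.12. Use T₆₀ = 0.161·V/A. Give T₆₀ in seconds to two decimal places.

Summing Sᵢαᵢ: 73·0.39 + 73·0.2 + 21·0.62 + 132·0.12 = 71.93 m².
T₆₀ = 0.161 × 327 / 71.93 = 0.732 s.

0.73 s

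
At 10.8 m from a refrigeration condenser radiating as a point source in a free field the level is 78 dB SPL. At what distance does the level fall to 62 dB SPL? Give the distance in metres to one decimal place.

Point-source spreading drops the level by 20·log₁₀(r₂/r₁); inverting, r₂/r₁ = 10^(ΔL/20).
r₂ = 10.8·10^((78−62)/20) = 10.8·10^(16.0/20) = 68.14 m.

68.1 m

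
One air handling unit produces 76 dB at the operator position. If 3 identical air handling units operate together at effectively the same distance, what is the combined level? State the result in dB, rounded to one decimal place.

N identical incoherent sources raise the level by 10·log₁₀ N.
L_total = 76 + 10·log₁₀(3) = 76 + 4.771 = 80.77 dB.

80.8 dB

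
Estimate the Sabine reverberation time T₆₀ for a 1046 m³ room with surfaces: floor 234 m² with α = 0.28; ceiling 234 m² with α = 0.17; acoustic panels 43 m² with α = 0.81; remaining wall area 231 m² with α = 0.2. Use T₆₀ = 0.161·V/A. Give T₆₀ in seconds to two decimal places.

0.90 s

A = Σ Sᵢαᵢ = 234·0.28 + 234·0.17 + 43·0.81 + 231·0.2 = 186.33 m².
T₆₀ = 0.161 × 1046 / 186.33 = 0.904 s.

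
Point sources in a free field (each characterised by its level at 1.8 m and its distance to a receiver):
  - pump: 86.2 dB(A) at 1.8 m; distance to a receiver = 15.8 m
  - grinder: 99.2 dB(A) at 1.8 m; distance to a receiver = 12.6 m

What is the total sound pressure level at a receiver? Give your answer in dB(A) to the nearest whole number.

Apply inverse-square spreading to bring every level to the receiver, then sum 10^(L/10).
pump: 86.2 − 20·log₁₀(15.8/1.8) = 86.2 − 18.87 = 67.33 dB(A).
grinder: 99.2 − 20·log₁₀(12.6/1.8) = 99.2 − 16.90 = 82.30 dB(A).
Σ 10^(L/10) = 1.752e+08 → L_total = 10·log₁₀(1.752e+08) = 82.43 dB(A).

82 dB(A)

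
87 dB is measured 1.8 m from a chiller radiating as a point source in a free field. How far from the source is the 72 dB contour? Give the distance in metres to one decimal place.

10.1 m

Point-source spreading drops the level by 20·log₁₀(r₂/r₁); inverting, r₂/r₁ = 10^(ΔL/20).
r₂ = 1.8·10^((87−72)/20) = 1.8·10^(15.0/20) = 10.12 m.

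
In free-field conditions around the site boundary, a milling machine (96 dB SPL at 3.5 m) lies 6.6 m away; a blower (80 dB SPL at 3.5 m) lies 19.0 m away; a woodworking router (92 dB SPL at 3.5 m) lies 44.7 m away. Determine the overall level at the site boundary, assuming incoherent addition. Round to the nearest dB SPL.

91 dB SPL

Apply inverse-square spreading to bring every level to the receiver, then sum 10^(L/10).
milling machine: 96 − 20·log₁₀(6.6/3.5) = 96 − 5.51 = 90.49 dB SPL.
blower: 80 − 20·log₁₀(19.0/3.5) = 80 − 14.69 = 65.31 dB SPL.
woodworking router: 92 − 20·log₁₀(44.7/3.5) = 92 − 22.12 = 69.88 dB SPL.
Σ 10^(L/10) = 1.133e+09 → L_total = 10·log₁₀(1.133e+09) = 90.54 dB SPL.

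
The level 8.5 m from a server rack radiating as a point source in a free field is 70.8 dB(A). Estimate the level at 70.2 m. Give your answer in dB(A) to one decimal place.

Point-source attenuation: ΔL = 20·log₁₀(r₂/r₁) = 20·log₁₀(70.2/8.5) = 18.338 dB.
L₂ = 70.8 − 20·log₁₀(70.2/8.5) = 70.8 − 18.338 = 52.46 dB(A).

52.5 dB(A)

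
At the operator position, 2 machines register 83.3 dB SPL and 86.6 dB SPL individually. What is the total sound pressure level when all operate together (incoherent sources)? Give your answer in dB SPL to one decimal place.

Incoherent sources combine by intensity addition: L_total = 10·log₁₀(Σ 10^(L_i/10)).
Σ 10^(L/10) = 10^(83.3/10) + 10^(86.6/10) = 6.709e+08.
L_total = 10·log₁₀(6.709e+08) = 88.27 dB SPL.

88.3 dB SPL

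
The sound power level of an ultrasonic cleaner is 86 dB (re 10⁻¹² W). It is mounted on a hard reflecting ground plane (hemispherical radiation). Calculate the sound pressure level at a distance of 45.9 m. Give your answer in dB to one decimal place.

44.8 dB

The power spreads over a hemisphere of area 2π·r², so L_p = L_w − 10·log₁₀(2π·r²).
2π·r² = 1.324e+04 m², 10·log₁₀ of that is 41.218 dB.
L_p = 86 − 41.218 = 44.78 dB.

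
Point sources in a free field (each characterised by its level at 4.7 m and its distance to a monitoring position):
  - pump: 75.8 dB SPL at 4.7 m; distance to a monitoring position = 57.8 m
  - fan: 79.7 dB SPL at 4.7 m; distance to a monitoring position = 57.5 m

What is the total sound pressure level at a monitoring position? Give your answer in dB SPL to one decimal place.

59.4 dB SPL

Apply inverse-square spreading to bring every level to the receiver, then sum 10^(L/10).
pump: 75.8 − 20·log₁₀(57.8/4.7) = 75.8 − 21.80 = 54.00 dB SPL.
fan: 79.7 − 20·log₁₀(57.5/4.7) = 79.7 − 21.75 = 57.95 dB SPL.
Σ 10^(L/10) = 8.749e+05 → L_total = 10·log₁₀(8.749e+05) = 59.42 dB SPL.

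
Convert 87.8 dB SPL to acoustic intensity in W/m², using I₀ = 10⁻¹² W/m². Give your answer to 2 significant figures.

0.00060 W/m²

L = 10·log₁₀(I/I₀) ⇒ I = I₀·10^(L/10) = 10⁻¹² × 10^8.78.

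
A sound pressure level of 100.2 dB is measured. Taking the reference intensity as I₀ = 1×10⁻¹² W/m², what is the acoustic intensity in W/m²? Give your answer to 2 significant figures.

I/I₀ = 10^(100.2/10) = 1.047e+10, so I = 1.047e+10 × 10⁻¹² W/m².

0.010 W/m²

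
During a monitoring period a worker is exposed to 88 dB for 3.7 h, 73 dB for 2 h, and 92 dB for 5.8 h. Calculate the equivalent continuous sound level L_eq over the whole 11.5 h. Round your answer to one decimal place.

Weight each interval's intensity by its duration and average over T = 11.5 h:
Σ tᵢ·10^(Lᵢ/10) = 3.7·10^(88/10) + 2·10^(73/10) + 5.8·10^(92/10) = 1.157e+10.
L_eq = 10·log₁₀(1.157e+10/11.5) = 90.03 dB.

90.0 dB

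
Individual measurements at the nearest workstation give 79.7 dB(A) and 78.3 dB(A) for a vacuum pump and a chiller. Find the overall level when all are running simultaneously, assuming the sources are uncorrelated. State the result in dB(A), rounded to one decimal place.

For uncorrelated sources the intensities add, so convert each level to linear form, sum, and take 10·log₁₀ of the total.
Σ 10^(L/10) = 10^(79.7/10) + 10^(78.3/10) = 1.609e+08.
L_total = 10·log₁₀(1.609e+08) = 82.07 dB(A).

82.1 dB(A)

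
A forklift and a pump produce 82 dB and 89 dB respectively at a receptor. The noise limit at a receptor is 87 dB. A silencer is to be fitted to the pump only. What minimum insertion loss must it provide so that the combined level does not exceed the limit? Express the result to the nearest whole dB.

Fixed contribution from the other source: Σ 10^(L/10) = 10^(82/10) = 1.585e+08 (82.00 dB).
The limit corresponds to 10^(87/10) = 5.012e+08; subtracting the fixed part leaves 3.427e+08 for the pump, i.e. 85.35 dB.
Required insertion loss = 89 − 85.35 = 3.65 dB.

4 dB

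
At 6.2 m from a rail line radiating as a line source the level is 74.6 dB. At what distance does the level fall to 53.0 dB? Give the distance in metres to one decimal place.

For a line source L₁ − L₂ = 10·log₁₀(r₂/r₁), so r₂ = r₁·10^((L₁−L₂)/10).
r₂ = 6.2·10^((74.6−53.0)/10) = 6.2·10^(21.6/10) = 896.17 m.

896.2 m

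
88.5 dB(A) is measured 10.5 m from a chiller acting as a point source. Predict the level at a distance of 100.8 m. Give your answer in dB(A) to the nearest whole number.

For a point source, L₂ = L₁ − 20·log₁₀(r₂/r₁).
L₂ = 88.5 − 20·log₁₀(100.8/10.5) = 88.5 − 19.645 = 68.85 dB(A).

69 dB(A)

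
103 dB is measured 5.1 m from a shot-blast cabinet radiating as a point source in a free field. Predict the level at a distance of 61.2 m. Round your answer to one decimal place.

For a point source, L₂ = L₁ − 20·log₁₀(r₂/r₁).
L₂ = 103 − 20·log₁₀(61.2/5.1) = 103 − 21.584 = 81.42 dB.

81.4 dB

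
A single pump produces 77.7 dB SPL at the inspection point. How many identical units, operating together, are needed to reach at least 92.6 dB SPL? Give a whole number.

31

The shortfall is 92.6 − 77.7 = 14.9 dB, and N units add 10·log₁₀ N, so need 10·log₁₀ N ≥ 14.9.
N ≥ 10^(14.9/10) = 30.903, so N = 31.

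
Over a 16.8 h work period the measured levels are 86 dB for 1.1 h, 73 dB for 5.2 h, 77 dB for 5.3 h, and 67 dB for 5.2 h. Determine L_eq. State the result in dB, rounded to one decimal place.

The energy average is taken in the linear domain: L_eq = 10·log₁₀[(Σ tᵢ·10^(Lᵢ/10))/T], T = 16.8 h.
Σ tᵢ·10^(Lᵢ/10) = 1.1·10^(86/10) + 5.2·10^(73/10) + 5.3·10^(77/10) + 5.2·10^(67/10) = 8.334e+08.
L_eq = 10·log₁₀(8.334e+08/16.8) = 76.96 dB.

77.0 dB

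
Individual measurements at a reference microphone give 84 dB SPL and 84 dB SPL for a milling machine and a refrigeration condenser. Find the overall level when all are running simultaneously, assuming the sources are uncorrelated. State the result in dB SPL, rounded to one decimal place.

87.0 dB SPL

For uncorrelated sources the intensities add, so convert each level to linear form, sum, and take 10·log₁₀ of the total.
Σ 10^(L/10) = 10^(84/10) + 10^(84/10) = 5.024e+08.
L_total = 10·log₁₀(5.024e+08) = 87.01 dB SPL.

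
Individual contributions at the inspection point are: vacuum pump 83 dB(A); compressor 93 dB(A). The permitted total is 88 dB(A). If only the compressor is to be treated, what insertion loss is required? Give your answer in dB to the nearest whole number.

7 dB

Everything except the compressor sums to 10^(83/10) = 1.995e+08 in linear terms, 83.00 dB(A).
The limit corresponds to 10^(88/10) = 6.310e+08; subtracting the fixed part leaves 4.314e+08 for the compressor, i.e. 86.35 dB(A).
So the compressor must be reduced from 93 to 86.35 dB(A): IL = 6.65 dB.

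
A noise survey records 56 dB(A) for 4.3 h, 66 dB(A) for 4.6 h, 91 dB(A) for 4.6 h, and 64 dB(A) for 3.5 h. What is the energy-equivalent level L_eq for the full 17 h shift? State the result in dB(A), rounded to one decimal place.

85.3 dB(A)

Weight each interval's intensity by its duration and average over T = 17 h:
Σ tᵢ·10^(Lᵢ/10) = 4.3·10^(56/10) + 4.6·10^(66/10) + 4.6·10^(91/10) + 3.5·10^(64/10) = 5.820e+09.
L_eq = 10·log₁₀(5.820e+09/17) = 85.34 dB(A).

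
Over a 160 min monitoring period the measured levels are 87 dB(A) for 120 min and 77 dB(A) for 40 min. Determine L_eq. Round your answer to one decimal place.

L_eq = 10·log₁₀[(1/T)·Σ tᵢ·10^(Lᵢ/10)] with T = 160 min.
Σ tᵢ·10^(Lᵢ/10) = 120·10^(87/10) + 40·10^(77/10) = 6.215e+10.
L_eq = 10·log₁₀(6.215e+10/160) = 85.89 dB(A).

85.9 dB(A)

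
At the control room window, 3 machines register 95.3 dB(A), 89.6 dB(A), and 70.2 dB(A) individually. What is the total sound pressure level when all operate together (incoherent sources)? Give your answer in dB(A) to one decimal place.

Incoherent sources combine by intensity addition: L_total = 10·log₁₀(Σ 10^(L_i/10)).
Σ 10^(L/10) = 10^(95.3/10) + 10^(89.6/10) + 10^(70.2/10) = 4.311e+09.
L_total = 10·log₁₀(4.311e+09) = 96.35 dB(A).

96.3 dB(A)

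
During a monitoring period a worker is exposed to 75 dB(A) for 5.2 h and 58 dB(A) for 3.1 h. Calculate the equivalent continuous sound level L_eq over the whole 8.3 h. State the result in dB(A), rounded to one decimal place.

73.0 dB(A)

L_eq = 10·log₁₀[(1/T)·Σ tᵢ·10^(Lᵢ/10)] with T = 8.3 h.
Σ tᵢ·10^(Lᵢ/10) = 5.2·10^(75/10) + 3.1·10^(58/10) = 1.664e+08.
L_eq = 10·log₁₀(1.664e+08/8.3) = 73.02 dB(A).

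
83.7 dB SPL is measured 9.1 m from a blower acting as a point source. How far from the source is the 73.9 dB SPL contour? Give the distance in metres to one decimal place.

Point-source spreading drops the level by 20·log₁₀(r₂/r₁); inverting, r₂/r₁ = 10^(ΔL/20).
r₂ = 9.1·10^((83.7−73.9)/20) = 9.1·10^(9.8/20) = 28.12 m.

28.1 m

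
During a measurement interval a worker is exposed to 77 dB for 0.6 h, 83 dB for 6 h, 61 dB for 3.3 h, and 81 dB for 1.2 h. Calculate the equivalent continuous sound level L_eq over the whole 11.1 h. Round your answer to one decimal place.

The energy average is taken in the linear domain: L_eq = 10·log₁₀[(Σ tᵢ·10^(Lᵢ/10))/T], T = 11.1 h.
Σ tᵢ·10^(Lᵢ/10) = 0.6·10^(77/10) + 6·10^(83/10) + 3.3·10^(61/10) + 1.2·10^(81/10) = 1.382e+09.
L_eq = 10·log₁₀(1.382e+09/11.1) = 80.95 dB.

81.0 dB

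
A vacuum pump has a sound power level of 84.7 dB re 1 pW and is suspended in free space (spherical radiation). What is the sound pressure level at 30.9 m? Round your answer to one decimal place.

43.9 dB

Free-field spherical radiation: L_p = L_w − 10·log₁₀(4π·r²), r = 30.9 m.
4π·r² = 1.2e+04 m², 10·log₁₀ of that is 40.791 dB.
L_p = 84.7 − 40.791 = 43.91 dB.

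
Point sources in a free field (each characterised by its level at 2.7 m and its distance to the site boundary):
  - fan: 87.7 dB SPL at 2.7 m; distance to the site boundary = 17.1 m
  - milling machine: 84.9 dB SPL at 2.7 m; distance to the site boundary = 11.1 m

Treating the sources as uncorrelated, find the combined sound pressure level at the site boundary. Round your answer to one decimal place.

75.2 dB SPL

Apply inverse-square spreading to bring every level to the receiver, then sum 10^(L/10).
fan: 87.7 − 20·log₁₀(17.1/2.7) = 87.7 − 16.03 = 71.67 dB SPL.
milling machine: 84.9 − 20·log₁₀(11.1/2.7) = 84.9 − 12.28 = 72.62 dB SPL.
Σ 10^(L/10) = 3.296e+07 → L_total = 10·log₁₀(3.296e+07) = 75.18 dB SPL.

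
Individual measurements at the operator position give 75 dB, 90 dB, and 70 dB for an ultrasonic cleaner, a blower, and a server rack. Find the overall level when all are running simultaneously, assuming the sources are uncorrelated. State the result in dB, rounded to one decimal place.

Incoherent sources combine by intensity addition: L_total = 10·log₁₀(Σ 10^(L_i/10)).
Σ 10^(L/10) = 10^(75/10) + 10^(90/10) + 10^(70/10) = 1.042e+09.
L_total = 10·log₁₀(1.042e+09) = 90.18 dB.

90.2 dB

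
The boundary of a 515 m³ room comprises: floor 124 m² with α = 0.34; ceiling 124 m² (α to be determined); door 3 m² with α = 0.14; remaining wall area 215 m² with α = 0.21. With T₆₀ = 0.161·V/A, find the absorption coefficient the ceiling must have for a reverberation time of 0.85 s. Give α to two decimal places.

A = 0.161·V/T₆₀ = 0.161·515/0.85 = 97.55 m² sabins.
Absorption from the other surfaces = 124·0.34 + 3·0.14 + 215·0.21 = 87.73 m², so the ceiling must supply 9.82 m² over 124 m².
α = 9.82/124 = 0.079.

0.08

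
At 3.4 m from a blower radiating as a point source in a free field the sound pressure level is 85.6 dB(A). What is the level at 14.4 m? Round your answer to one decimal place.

Point-source attenuation: ΔL = 20·log₁₀(r₂/r₁) = 20·log₁₀(14.4/3.4) = 12.538 dB.
L₂ = 85.6 − 20·log₁₀(14.4/3.4) = 85.6 − 12.538 = 73.06 dB(A).

73.1 dB(A)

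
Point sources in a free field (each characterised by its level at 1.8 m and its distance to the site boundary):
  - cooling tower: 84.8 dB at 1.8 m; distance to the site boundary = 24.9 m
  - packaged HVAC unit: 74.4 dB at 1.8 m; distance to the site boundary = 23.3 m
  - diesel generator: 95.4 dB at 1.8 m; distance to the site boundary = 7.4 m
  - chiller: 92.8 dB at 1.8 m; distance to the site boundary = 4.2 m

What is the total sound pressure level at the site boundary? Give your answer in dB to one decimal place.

87.5 dB

Apply inverse-square spreading to bring every level to the receiver, then sum 10^(L/10).
cooling tower: 84.8 − 20·log₁₀(24.9/1.8) = 84.8 − 22.82 = 61.98 dB.
packaged HVAC unit: 74.4 − 20·log₁₀(23.3/1.8) = 74.4 − 22.24 = 52.16 dB.
diesel generator: 95.4 − 20·log₁₀(7.4/1.8) = 95.4 − 12.28 = 83.12 dB.
chiller: 92.8 − 20·log₁₀(4.2/1.8) = 92.8 − 7.36 = 85.44 dB.
Σ 10^(L/10) = 5.569e+08 → L_total = 10·log₁₀(5.569e+08) = 87.46 dB.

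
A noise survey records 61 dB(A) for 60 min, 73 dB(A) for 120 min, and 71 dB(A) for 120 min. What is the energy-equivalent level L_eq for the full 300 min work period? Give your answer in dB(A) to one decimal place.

71.2 dB(A)

The energy average is taken in the linear domain: L_eq = 10·log₁₀[(Σ tᵢ·10^(Lᵢ/10))/T], T = 300 min.
Σ tᵢ·10^(Lᵢ/10) = 60·10^(61/10) + 120·10^(73/10) + 120·10^(71/10) = 3.981e+09.
L_eq = 10·log₁₀(3.981e+09/300) = 71.23 dB(A).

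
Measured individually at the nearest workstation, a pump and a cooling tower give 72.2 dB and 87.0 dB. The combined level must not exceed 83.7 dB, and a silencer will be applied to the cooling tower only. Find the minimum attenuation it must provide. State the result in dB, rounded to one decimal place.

3.6 dB

Everything except the cooling tower sums to 10^(72.2/10) = 1.660e+07 in linear terms, 72.20 dB.
To meet 83.7 dB overall, the treated cooling tower may contribute at most 10^(83.7/10) − 1.660e+07 = 2.178e+08, i.e. 83.38 dB.
So the cooling tower must be reduced from 87.0 to 83.38 dB: IL = 3.62 dB.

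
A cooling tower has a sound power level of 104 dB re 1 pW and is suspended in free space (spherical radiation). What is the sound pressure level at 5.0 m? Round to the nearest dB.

The power spreads over a sphere of area 4π·r², so L_p = L_w − 10·log₁₀(4π·r²).
4π·r² = 314.2 m², 10·log₁₀ of that is 24.971 dB.
L_p = 104 − 24.971 = 79.03 dB.

79 dB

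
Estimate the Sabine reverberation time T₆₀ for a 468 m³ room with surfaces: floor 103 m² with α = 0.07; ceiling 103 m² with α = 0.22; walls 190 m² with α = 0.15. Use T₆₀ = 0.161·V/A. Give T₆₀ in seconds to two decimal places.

Total absorption A = 103·0.07 + 103·0.22 + 190·0.15 = 58.37 m² sabins.
T₆₀ = 0.161·V/A = 0.161·468/58.37 = 1.291 s.

1.29 s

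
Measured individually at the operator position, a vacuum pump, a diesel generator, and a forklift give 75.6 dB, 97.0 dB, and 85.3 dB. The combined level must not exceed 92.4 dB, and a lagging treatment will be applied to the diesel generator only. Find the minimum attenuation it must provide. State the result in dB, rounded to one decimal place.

Fixed contribution from the other sources: Σ 10^(L/10) = 10^(75.6/10) + 10^(85.3/10) = 3.752e+08 (85.74 dB).
To meet 92.4 dB overall, the treated diesel generator may contribute at most 10^(92.4/10) − 3.752e+08 = 1.363e+09, i.e. 91.34 dB.
So the diesel generator must be reduced from 97.0 to 91.34 dB: IL = 5.66 dB.

5.7 dB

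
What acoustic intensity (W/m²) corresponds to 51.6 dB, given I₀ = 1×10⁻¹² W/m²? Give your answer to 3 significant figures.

1.45e-07 W/m²

L = 10·log₁₀(I/I₀) ⇒ I = I₀·10^(L/10) = 10⁻¹² × 10^5.16.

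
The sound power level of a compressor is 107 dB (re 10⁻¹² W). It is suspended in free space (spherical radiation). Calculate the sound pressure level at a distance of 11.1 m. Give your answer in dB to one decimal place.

The power spreads over a sphere of area 4π·r², so L_p = L_w − 10·log₁₀(4π·r²).
4π·r² = 1548 m², 10·log₁₀ of that is 31.899 dB.
L_p = 107 − 31.899 = 75.10 dB.

75.1 dB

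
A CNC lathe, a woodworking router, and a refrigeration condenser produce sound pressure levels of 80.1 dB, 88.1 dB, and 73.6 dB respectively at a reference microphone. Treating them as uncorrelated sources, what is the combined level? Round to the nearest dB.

89 dB

Incoherent sources combine by intensity addition: L_total = 10·log₁₀(Σ 10^(L_i/10)).
Σ 10^(L/10) = 10^(80.1/10) + 10^(88.1/10) + 10^(73.6/10) = 7.709e+08.
L_total = 10·log₁₀(7.709e+08) = 88.87 dB.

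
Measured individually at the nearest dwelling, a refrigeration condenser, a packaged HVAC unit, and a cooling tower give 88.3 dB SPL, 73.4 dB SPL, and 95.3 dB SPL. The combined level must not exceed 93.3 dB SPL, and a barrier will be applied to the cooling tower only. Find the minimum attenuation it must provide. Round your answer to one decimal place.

3.7 dB

Everything except the cooling tower sums to 10^(88.3/10) + 10^(73.4/10) = 6.980e+08 in linear terms, 88.44 dB SPL.
To meet 93.3 dB SPL overall, the treated cooling tower may contribute at most 10^(93.3/10) − 6.980e+08 = 1.440e+09, i.e. 91.58 dB SPL.
So the cooling tower must be reduced from 95.3 to 91.58 dB SPL: IL = 3.72 dB.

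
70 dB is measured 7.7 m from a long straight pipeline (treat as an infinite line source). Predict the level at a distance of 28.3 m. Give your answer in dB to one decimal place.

Line-source attenuation: ΔL = 10·log₁₀(r₂/r₁) = 10·log₁₀(28.3/7.7) = 5.653 dB.
L₂ = 70 − 10·log₁₀(28.3/7.7) = 70 − 5.653 = 64.35 dB.

64.3 dB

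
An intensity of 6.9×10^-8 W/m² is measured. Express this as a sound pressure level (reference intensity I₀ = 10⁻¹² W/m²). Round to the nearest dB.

48 dB

I/I₀ = 6.9×10^-8/10⁻¹² = 6.9×10^4, and L = 10·log₁₀(I/I₀).
L = 10·(0.8388 + 4) = 48.39 dB.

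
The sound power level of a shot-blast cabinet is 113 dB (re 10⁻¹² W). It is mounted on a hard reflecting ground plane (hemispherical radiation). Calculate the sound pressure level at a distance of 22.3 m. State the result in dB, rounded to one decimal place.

78.1 dB

Free-field hemispherical radiation: L_p = L_w − 10·log₁₀(2π·r²), r = 22.3 m.
2π·r² = 3125 m², 10·log₁₀ of that is 34.948 dB.
L_p = 113 − 34.948 = 78.05 dB.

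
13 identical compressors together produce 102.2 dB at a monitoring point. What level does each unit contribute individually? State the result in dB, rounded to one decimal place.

13 equal contributions raise the level by 10·log₁₀ 13 = 11.139 dB, so each unit alone gives 102.2 − 11.139.

91.1 dB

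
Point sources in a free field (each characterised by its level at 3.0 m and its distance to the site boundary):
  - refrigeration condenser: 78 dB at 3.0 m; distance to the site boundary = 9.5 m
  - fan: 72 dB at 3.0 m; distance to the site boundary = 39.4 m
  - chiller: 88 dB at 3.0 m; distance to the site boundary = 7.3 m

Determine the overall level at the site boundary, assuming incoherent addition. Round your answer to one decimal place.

80.5 dB

Propagate each source to the receiver with L = L_ref − 20·log₁₀(r/r_ref), then add intensities.
refrigeration condenser: 78 − 20·log₁₀(9.5/3.0) = 78 − 10.01 = 67.99 dB.
fan: 72 − 20·log₁₀(39.4/3.0) = 72 − 22.37 = 49.63 dB.
chiller: 88 − 20·log₁₀(7.3/3.0) = 88 − 7.72 = 80.28 dB.
Σ 10^(L/10) = 1.129e+08 → L_total = 10·log₁₀(1.129e+08) = 80.53 dB.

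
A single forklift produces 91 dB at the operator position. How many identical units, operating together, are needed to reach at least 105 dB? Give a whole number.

26

The shortfall is 105 − 91 = 14.0 dB, and N units add 10·log₁₀ N, so need 10·log₁₀ N ≥ 14.0.
N ≥ 10^(14.0/10) = 25.119, so N = 26.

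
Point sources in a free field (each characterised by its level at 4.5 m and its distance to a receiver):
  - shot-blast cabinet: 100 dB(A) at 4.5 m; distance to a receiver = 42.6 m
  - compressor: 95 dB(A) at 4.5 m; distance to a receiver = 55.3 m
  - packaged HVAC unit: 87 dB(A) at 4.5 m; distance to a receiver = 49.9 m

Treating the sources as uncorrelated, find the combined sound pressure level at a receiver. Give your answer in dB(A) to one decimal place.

Apply inverse-square spreading to bring every level to the receiver, then sum 10^(L/10).
shot-blast cabinet: 100 − 20·log₁₀(42.6/4.5) = 100 − 19.52 = 80.48 dB(A).
compressor: 95 − 20·log₁₀(55.3/4.5) = 95 − 21.79 = 73.21 dB(A).
packaged HVAC unit: 87 − 20·log₁₀(49.9/4.5) = 87 − 20.90 = 66.10 dB(A).
Σ 10^(L/10) = 1.366e+08 → L_total = 10·log₁₀(1.366e+08) = 81.35 dB(A).

81.4 dB(A)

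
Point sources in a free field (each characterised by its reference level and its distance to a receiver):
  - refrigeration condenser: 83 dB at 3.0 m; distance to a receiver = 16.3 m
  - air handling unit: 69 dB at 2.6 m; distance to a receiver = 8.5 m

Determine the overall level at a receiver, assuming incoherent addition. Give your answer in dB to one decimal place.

68.8 dB

Propagate each source to the receiver with L = L_ref − 20·log₁₀(r/r_ref), then add intensities.
refrigeration condenser: 83 − 20·log₁₀(16.3/3.0) = 83 − 14.70 = 68.30 dB.
air handling unit: 69 − 20·log₁₀(8.5/2.6) = 69 − 10.29 = 58.71 dB.
Σ 10^(L/10) = 7.502e+06 → L_total = 10·log₁₀(7.502e+06) = 68.75 dB.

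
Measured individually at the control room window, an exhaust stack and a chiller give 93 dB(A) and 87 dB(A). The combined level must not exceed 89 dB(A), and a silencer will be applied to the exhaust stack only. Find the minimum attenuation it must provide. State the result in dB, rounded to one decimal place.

Everything except the exhaust stack sums to 10^(87/10) = 5.012e+08 in linear terms, 87.00 dB(A).
The limit corresponds to 10^(89/10) = 7.943e+08; subtracting the fixed part leaves 2.931e+08 for the exhaust stack, i.e. 84.67 dB(A).
So the exhaust stack must be reduced from 93 to 84.67 dB(A): IL = 8.33 dB.

8.3 dB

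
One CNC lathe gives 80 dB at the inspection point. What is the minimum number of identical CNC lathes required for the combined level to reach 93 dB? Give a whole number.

The shortfall is 93 − 80 = 13.0 dB, and N units add 10·log₁₀ N, so need 10·log₁₀ N ≥ 13.0.
N ≥ 10^(13.0/10) = 19.953, so N = 20.

20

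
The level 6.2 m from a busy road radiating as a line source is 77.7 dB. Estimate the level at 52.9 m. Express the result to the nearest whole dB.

68 dB

Cylindrical spreading from a line source gives a 10·log₁₀(r₂/r₁) drop.
L₂ = 77.7 − 10·log₁₀(52.9/6.2) = 77.7 − 9.311 = 68.39 dB.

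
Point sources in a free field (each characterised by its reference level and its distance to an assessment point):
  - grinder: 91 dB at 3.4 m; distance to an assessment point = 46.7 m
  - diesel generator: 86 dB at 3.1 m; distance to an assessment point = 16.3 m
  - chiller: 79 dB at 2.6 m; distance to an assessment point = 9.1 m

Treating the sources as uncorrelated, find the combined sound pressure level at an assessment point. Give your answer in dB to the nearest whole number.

74 dB

First find each source's level at the receiver (point-source: −20·log₁₀(r/r_ref)), then combine on an intensity basis.
grinder: 91 − 20·log₁₀(46.7/3.4) = 91 − 22.76 = 68.24 dB.
diesel generator: 86 − 20·log₁₀(16.3/3.1) = 86 − 14.42 = 71.58 dB.
chiller: 79 − 20·log₁₀(9.1/2.6) = 79 − 10.88 = 68.12 dB.
Σ 10^(L/10) = 2.756e+07 → L_total = 10·log₁₀(2.756e+07) = 74.40 dB.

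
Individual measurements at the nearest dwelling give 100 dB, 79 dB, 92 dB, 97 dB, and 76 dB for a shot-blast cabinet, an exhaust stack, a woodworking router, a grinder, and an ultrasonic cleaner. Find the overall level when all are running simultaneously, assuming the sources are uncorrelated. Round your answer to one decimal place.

For uncorrelated sources the intensities add, so convert each level to linear form, sum, and take 10·log₁₀ of the total.
Σ 10^(L/10) = 10^(100/10) + 10^(79/10) + 10^(92/10) + 10^(97/10) + 10^(76/10) = 1.672e+10.
L_total = 10·log₁₀(1.672e+10) = 102.23 dB.

102.2 dB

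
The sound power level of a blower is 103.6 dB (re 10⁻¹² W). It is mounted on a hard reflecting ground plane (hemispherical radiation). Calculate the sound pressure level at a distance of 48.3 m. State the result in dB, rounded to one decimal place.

61.9 dB

L_p = L_w − 10·log₁₀(2π·r²) with r = 48.3 m.
2π·r² = 1.466e+04 m², 10·log₁₀ of that is 41.661 dB.
L_p = 103.6 − 41.661 = 61.94 dB.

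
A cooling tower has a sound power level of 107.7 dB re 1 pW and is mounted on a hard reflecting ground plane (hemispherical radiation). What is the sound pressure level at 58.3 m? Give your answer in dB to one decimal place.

64.4 dB

L_p = L_w − 10·log₁₀(2π·r²) with r = 58.3 m.
2π·r² = 2.136e+04 m², 10·log₁₀ of that is 43.295 dB.
L_p = 107.7 − 43.295 = 64.40 dB.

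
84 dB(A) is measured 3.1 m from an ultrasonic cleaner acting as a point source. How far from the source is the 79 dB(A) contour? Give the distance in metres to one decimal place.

5.5 m

For a point source L₁ − L₂ = 20·log₁₀(r₂/r₁), so r₂ = r₁·10^((L₁−L₂)/20).
r₂ = 3.1·10^((84−79)/20) = 3.1·10^(5.0/20) = 5.51 m.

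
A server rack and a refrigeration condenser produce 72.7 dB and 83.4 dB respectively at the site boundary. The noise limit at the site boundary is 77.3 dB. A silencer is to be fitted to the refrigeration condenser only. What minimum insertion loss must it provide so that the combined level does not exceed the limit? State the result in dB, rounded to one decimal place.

The untreated sources together contribute 10^(72.7/10) = 1.862e+07, i.e. 72.70 dB.
To meet 77.3 dB overall, the treated refrigeration condenser may contribute at most 10^(77.3/10) − 1.862e+07 = 3.508e+07, i.e. 75.45 dB.
Required insertion loss = 83.4 − 75.45 = 7.95 dB.

7.9 dB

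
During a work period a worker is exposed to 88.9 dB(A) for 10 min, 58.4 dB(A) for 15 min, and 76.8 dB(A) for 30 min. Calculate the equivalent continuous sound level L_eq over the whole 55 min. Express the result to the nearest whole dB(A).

The energy average is taken in the linear domain: L_eq = 10·log₁₀[(Σ tᵢ·10^(Lᵢ/10))/T], T = 55 min.
Σ tᵢ·10^(Lᵢ/10) = 10·10^(88.9/10) + 15·10^(58.4/10) + 30·10^(76.8/10) = 9.209e+09.
L_eq = 10·log₁₀(9.209e+09/55) = 82.24 dB(A).

82 dB(A)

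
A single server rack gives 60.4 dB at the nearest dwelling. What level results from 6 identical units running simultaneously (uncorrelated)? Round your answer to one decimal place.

68.2 dB

N identical incoherent sources raise the level by 10·log₁₀ N.
L_total = 60.4 + 10·log₁₀(6) = 60.4 + 7.782 = 68.18 dB.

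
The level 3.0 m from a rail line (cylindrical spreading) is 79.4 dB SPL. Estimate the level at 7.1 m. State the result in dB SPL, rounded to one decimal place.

Cylindrical spreading from a line source gives a 10·log₁₀(r₂/r₁) drop.
L₂ = 79.4 − 10·log₁₀(7.1/3.0) = 79.4 − 3.741 = 75.66 dB SPL.

75.7 dB SPL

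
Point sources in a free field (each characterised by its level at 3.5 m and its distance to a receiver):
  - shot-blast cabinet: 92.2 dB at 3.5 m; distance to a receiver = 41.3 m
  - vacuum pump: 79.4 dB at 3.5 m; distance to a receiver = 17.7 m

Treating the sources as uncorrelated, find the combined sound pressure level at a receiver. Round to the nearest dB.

Apply inverse-square spreading to bring every level to the receiver, then sum 10^(L/10).
shot-blast cabinet: 92.2 − 20·log₁₀(41.3/3.5) = 92.2 − 21.44 = 70.76 dB.
vacuum pump: 79.4 − 20·log₁₀(17.7/3.5) = 79.4 − 14.08 = 65.32 dB.
Σ 10^(L/10) = 1.532e+07 → L_total = 10·log₁₀(1.532e+07) = 71.85 dB.

72 dB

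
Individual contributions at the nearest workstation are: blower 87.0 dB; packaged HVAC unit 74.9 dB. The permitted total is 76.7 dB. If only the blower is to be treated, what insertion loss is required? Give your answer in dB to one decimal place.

Fixed contribution from the other source: Σ 10^(L/10) = 10^(74.9/10) = 3.090e+07 (74.90 dB).
The limit corresponds to 10^(76.7/10) = 4.677e+07; subtracting the fixed part leaves 1.587e+07 for the blower, i.e. 72.01 dB.
Required insertion loss = 87.0 − 72.01 = 14.99 dB.

15.0 dB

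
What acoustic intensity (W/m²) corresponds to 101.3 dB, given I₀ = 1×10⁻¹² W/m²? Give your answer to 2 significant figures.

I = I₀·10^(L/10) = 10⁻¹² × 10^(101.3/10) = 10^(-1.870).

0.013 W/m²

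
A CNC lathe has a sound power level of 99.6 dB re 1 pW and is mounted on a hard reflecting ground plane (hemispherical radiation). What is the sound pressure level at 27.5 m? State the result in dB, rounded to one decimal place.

The power spreads over a hemisphere of area 2π·r², so L_p = L_w − 10·log₁₀(2π·r²).
2π·r² = 4752 m², 10·log₁₀ of that is 36.768 dB.
L_p = 99.6 − 36.768 = 62.83 dB.

62.8 dB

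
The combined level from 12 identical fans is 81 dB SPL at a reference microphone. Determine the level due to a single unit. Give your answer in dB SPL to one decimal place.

For N identical incoherent sources L_total = L₁ + 10·log₁₀ N, so L₁ = 81 − 10·log₁₀(12) = 81 − 10.792.

70.2 dB SPL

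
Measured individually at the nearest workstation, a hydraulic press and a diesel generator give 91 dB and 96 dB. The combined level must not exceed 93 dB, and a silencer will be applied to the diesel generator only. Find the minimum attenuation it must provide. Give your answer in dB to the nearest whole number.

Fixed contribution from the other source: Σ 10^(L/10) = 10^(91/10) = 1.259e+09 (91.00 dB).
The limit corresponds to 10^(93/10) = 1.995e+09; subtracting the fixed part leaves 7.363e+08 for the diesel generator, i.e. 88.67 dB.
Required insertion loss = 96 − 88.67 = 7.33 dB.

7 dB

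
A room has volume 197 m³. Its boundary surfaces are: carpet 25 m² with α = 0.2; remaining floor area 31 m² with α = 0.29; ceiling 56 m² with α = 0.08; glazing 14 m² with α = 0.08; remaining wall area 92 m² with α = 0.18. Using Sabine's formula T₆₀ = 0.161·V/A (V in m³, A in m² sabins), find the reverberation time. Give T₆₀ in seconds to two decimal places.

Total absorption A = 25·0.2 + 31·0.29 + 56·0.08 + 14·0.08 + 92·0.18 = 36.15 m² sabins.
T₆₀ = 0.161 × 197 / 36.15 = 0.877 s.

0.88 s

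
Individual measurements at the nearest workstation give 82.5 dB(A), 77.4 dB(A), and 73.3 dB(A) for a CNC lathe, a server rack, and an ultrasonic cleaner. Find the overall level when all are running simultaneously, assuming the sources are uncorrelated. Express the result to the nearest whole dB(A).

84 dB(A)

For uncorrelated sources the intensities add, so convert each level to linear form, sum, and take 10·log₁₀ of the total.
Σ 10^(L/10) = 10^(82.5/10) + 10^(77.4/10) + 10^(73.3/10) = 2.542e+08.
L_total = 10·log₁₀(2.542e+08) = 84.05 dB(A).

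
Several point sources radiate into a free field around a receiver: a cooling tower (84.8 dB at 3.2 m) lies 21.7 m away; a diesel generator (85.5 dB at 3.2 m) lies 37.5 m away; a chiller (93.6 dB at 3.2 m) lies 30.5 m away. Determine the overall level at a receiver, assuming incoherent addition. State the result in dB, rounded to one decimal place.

First find each source's level at the receiver (point-source: −20·log₁₀(r/r_ref)), then combine on an intensity basis.
cooling tower: 84.8 − 20·log₁₀(21.7/3.2) = 84.8 − 16.63 = 68.17 dB.
diesel generator: 85.5 − 20·log₁₀(37.5/3.2) = 85.5 − 21.38 = 64.12 dB.
chiller: 93.6 − 20·log₁₀(30.5/3.2) = 93.6 − 19.58 = 74.02 dB.
Σ 10^(L/10) = 3.437e+07 → L_total = 10·log₁₀(3.437e+07) = 75.36 dB.

75.4 dB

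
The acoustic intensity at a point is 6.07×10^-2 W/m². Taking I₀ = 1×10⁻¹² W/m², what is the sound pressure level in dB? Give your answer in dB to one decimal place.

Dividing by I₀ shifts the exponent by 12: I/I₀ = 6.07×10^10.
L = 10·(0.7832 + 10) = 107.83 dB.

107.8 dB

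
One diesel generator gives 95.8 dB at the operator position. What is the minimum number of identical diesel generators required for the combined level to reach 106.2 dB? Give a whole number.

11

Need L₁ + 10·log₁₀ N ≥ 106.2, i.e. log₁₀ N ≥ 1.04.
N ≥ 10^(10.4/10) = 10.965, so N = 11.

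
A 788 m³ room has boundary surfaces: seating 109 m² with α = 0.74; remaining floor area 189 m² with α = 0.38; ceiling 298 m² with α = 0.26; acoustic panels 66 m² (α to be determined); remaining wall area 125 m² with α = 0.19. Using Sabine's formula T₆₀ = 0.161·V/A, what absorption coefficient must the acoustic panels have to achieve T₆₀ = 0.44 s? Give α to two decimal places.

A = 0.161·V/T₆₀ = 0.161·788/0.44 = 288.34 m² sabins.
Absorption from the other surfaces = 109·0.74 + 189·0.38 + 298·0.26 + 125·0.19 = 253.71 m², so the acoustic panels must supply 34.63 m² over 66 m².
α = 34.63/66 = 0.525.

0.52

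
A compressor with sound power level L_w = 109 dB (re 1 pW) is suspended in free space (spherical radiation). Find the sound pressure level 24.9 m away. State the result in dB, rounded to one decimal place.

70.1 dB

The power spreads over a sphere of area 4π·r², so L_p = L_w − 10·log₁₀(4π·r²).
4π·r² = 7791 m², 10·log₁₀ of that is 38.916 dB.
L_p = 109 − 38.916 = 70.08 dB.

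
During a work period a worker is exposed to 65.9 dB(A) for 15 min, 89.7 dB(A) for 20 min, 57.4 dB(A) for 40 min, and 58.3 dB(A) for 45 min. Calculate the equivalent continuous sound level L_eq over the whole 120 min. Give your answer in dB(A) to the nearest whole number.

82 dB(A)

The energy average is taken in the linear domain: L_eq = 10·log₁₀[(Σ tᵢ·10^(Lᵢ/10))/T], T = 120 min.
Σ tᵢ·10^(Lᵢ/10) = 15·10^(65.9/10) + 20·10^(89.7/10) + 40·10^(57.4/10) + 45·10^(58.3/10) = 1.878e+10.
L_eq = 10·log₁₀(1.878e+10/120) = 81.94 dB(A).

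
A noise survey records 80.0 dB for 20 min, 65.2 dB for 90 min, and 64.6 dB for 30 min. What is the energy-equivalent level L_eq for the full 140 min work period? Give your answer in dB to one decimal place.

L_eq = 10·log₁₀[(1/T)·Σ tᵢ·10^(Lᵢ/10)] with T = 140 min.
Σ tᵢ·10^(Lᵢ/10) = 20·10^(80.0/10) + 90·10^(65.2/10) + 30·10^(64.6/10) = 2.385e+09.
L_eq = 10·log₁₀(2.385e+09/140) = 72.31 dB.

72.3 dB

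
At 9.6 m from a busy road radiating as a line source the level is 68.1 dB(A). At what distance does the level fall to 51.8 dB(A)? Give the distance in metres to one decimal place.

409.5 m

For a line source L₁ − L₂ = 10·log₁₀(r₂/r₁), so r₂ = r₁·10^((L₁−L₂)/10).
r₂ = 9.6·10^((68.1−51.8)/10) = 9.6·10^(16.3/10) = 409.52 m.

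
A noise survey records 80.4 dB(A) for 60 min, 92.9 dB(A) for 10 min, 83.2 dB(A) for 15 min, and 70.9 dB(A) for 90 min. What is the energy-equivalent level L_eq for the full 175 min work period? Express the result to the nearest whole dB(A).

82 dB(A)

Weight each interval's intensity by its duration and average over T = 175 min:
Σ tᵢ·10^(Lᵢ/10) = 60·10^(80.4/10) + 10·10^(92.9/10) + 15·10^(83.2/10) + 90·10^(70.9/10) = 3.032e+10.
L_eq = 10·log₁₀(3.032e+10/175) = 82.39 dB(A).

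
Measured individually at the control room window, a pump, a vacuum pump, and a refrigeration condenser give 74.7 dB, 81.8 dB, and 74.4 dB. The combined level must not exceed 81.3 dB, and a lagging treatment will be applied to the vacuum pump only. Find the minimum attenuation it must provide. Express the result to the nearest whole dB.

3 dB

Fixed contribution from the other sources: Σ 10^(L/10) = 10^(74.7/10) + 10^(74.4/10) = 5.705e+07 (77.56 dB).
The limit corresponds to 10^(81.3/10) = 1.349e+08; subtracting the fixed part leaves 7.784e+07 for the vacuum pump, i.e. 78.91 dB.
Required insertion loss = 81.8 − 78.91 = 2.89 dB.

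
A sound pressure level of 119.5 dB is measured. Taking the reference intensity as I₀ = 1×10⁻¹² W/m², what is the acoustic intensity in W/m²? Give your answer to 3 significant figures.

0.891 W/m²

I/I₀ = 10^(119.5/10) = 8.913e+11, so I = 8.913e+11 × 10⁻¹² W/m².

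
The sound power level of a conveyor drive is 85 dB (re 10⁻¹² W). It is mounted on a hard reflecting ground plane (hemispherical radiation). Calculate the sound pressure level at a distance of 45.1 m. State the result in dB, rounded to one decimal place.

43.9 dB

L_p = L_w − 10·log₁₀(2π·r²) with r = 45.1 m.
2π·r² = 1.278e+04 m², 10·log₁₀ of that is 41.065 dB.
L_p = 85 − 41.065 = 43.93 dB.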